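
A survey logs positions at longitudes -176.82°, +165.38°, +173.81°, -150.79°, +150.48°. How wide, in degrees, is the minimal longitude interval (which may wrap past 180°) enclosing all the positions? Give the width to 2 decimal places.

Sort the longitudes: -176.82°, -150.79°, +150.48°, +165.38°, +173.81°.
Eastward gaps between consecutive values (wrapping around): 26.03°, 301.27°, 14.90°, 8.43°, 9.37°.
Largest gap = 301.27° ⇒ minimal covering band is its complement: 360° − 301.27° = 58.73°.
Band runs from +150.48° eastward to -150.79°, crossing the antimeridian.

58.73°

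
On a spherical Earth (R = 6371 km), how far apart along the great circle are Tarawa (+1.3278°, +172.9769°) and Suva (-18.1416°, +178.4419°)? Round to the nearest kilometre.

Δλ = 178.4419 − 172.9769 = 5.4650°.
Δφ = -18.1416 − 1.3278 = -19.4694°.
a = sin²(Δφ/2) + cos φ₁ · cos φ₂ · sin²(Δλ/2) = 0.030749.
c = 2·atan2(√a, √(1−a)) = 0.35253 rad → d = 6371·c ≈ 2245.98 km.

2246 km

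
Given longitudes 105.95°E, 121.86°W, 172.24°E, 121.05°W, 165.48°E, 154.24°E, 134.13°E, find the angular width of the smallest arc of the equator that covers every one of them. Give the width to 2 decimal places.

Sort the longitudes: -121.86°, -121.05°, +105.95°, +134.13°, +154.24°, +165.48°, +172.24°.
Eastward gaps between consecutive values (wrapping around): 0.81°, 227.00°, 28.18°, 20.11°, 11.24°, 6.76°, 65.90°.
Largest gap = 227.00° ⇒ minimal covering band is its complement: 360° − 227.00° = 133.00°.
Band runs from +105.95° eastward to -121.05°, crossing the antimeridian.

133.00°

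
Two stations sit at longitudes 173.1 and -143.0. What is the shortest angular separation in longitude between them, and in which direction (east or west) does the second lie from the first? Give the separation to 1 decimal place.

Raw difference: -143.0 − 173.1 = -316.1°.
Normalise into (−180°, 180°]: -316.1° + 360° = 43.9°.
Positive ⇒ the second point lies to the east; separation 43.9°.

43.9° east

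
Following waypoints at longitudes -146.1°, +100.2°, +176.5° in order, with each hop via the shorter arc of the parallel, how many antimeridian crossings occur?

Leg 1: -146.1° → +100.2°, shortest Δλ = -113.7° (west) — crosses 180°.
Leg 2: +100.2° → +176.5°, shortest Δλ = 76.3° (east) — does not cross 180°.
Total crossings: 1.

1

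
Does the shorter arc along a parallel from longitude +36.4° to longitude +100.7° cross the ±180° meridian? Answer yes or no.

Signed shortest Δλ = ((100.7 − 36.4 + 180) mod 360) − 180 = 64.3°.
Going east by 64.3° from +36.4° reaches +100.7° without touching 180°.

No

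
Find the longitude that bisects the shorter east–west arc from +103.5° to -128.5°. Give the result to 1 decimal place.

Signed shortest Δλ from +103.5° to -128.5° is +128.0°.
Midpoint longitude = +103.5° + (+128.0°)/2 = +103.5° + 64.0° = +167.5°.
(The naïve average (+103.5 + -128.5)/2 = -12.5° is on the wrong side of the globe.)

+167.5°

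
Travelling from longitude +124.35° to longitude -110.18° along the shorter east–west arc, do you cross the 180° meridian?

Yes

Naïve |-110.18 − 124.35| = 234.53° > 180°, so the shorter arc goes the other way round — across 180°.
Signed shortest Δλ = ((-110.18 − 124.35 + 180) mod 360) − 180 = 125.47°.
Going east by 125.47° from +124.35° passes through 180° before reaching -110.18°.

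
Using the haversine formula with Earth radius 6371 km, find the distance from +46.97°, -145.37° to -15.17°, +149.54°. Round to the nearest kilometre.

Δλ = 149.54 − -145.37 = 294.91°; wrapped into (−180°, 180°]: -65.09°.
Δφ = -15.17 − 46.97 = -62.14°.
a = sin²(Δφ/2) + cos φ₁ · cos φ₂ · sin²(Δλ/2) = 0.456945.
c = 2·atan2(√a, √(1−a)) = 1.48458 rad → d = 6371·c ≈ 9458.26 km.

9458 km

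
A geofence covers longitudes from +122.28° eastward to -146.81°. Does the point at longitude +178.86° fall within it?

Yes

Band width going east from +122.28° to -146.81°: ((-146.81 − 122.28) mod 360) = 90.91°.
Offset of +178.86° east of the west edge: ((178.86 − 122.28) mod 360) = 56.58°.
56.58° ≤ 90.91° ⇒ inside.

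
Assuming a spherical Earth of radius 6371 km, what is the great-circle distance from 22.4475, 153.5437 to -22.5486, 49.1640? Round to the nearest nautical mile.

6665 nmi

Δλ = 49.1640 − 153.5437 = -104.3797°.
Δφ = -22.5486 − 22.4475 = -44.9961°.
a = sin²(Δφ/2) + cos φ₁ · cos φ₂ · sin²(Δλ/2) = 0.679202.
c = 2·atan2(√a, √(1−a)) = 1.93735 rad → d = 6371·c ≈ 12342.89 km ≈ 6664.63 nmi.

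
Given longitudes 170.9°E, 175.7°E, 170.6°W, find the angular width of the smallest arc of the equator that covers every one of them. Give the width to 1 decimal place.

18.5°

Sort the longitudes: -170.6°, +170.9°, +175.7°.
Eastward gaps between consecutive values (wrapping around): 341.5°, 4.8°, 13.7°.
Largest gap = 341.5° ⇒ minimal covering band is its complement: 360° − 341.5° = 18.5°.
Band runs from +170.9° eastward to -170.6°, crossing the antimeridian.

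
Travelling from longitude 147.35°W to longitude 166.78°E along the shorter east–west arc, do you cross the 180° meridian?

Yes

Naïve |166.78 − -147.35| = 314.13° > 180°, so the shorter arc goes the other way round — across 180°.
Signed shortest Δλ = ((166.78 − -147.35 + 180) mod 360) − 180 = -45.87°.
Going west by 45.87° from -147.35° passes through 180° before reaching +166.78°.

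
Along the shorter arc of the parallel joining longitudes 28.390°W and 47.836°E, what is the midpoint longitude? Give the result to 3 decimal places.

Signed shortest Δλ from -28.390° to +47.836° is +76.226°.
Midpoint longitude = -28.390° + (+76.226°)/2 = -28.390° + 38.113° = +9.723°.

9.723°E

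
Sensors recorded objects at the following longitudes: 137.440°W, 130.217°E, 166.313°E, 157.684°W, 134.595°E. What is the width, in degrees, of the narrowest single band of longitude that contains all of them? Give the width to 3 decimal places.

92.343°

Sort the longitudes: -157.684°, -137.440°, +130.217°, +134.595°, +166.313°.
Eastward gaps between consecutive values (wrapping around): 20.244°, 267.657°, 4.378°, 31.718°, 36.003°.
Largest gap = 267.657° ⇒ minimal covering band is its complement: 360° − 267.657° = 92.343°.
Band runs from +130.217° eastward to -137.440°, crossing the antimeridian.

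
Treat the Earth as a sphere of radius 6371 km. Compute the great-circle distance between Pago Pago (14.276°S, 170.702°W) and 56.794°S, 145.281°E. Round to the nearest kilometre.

6003 km

Δλ = 145.281 − -170.702 = 315.983°; wrapped into (−180°, 180°]: -44.017°.
Δφ = -56.794 − -14.276 = -42.518°.
a = sin²(Δφ/2) + cos φ₁ · cos φ₂ · sin²(Δλ/2) = 0.206001.
c = 2·atan2(√a, √(1−a)) = 0.94221 rad → d = 6371·c ≈ 6002.85 km.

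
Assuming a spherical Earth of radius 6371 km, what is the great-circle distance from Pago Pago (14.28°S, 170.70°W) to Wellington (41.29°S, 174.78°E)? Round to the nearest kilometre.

3315 km

Δλ = 174.78 − -170.70 = 345.48°; wrapped into (−180°, 180°]: -14.52°.
Δφ = -41.29 − -14.28 = -27.01°.
a = sin²(Δφ/2) + cos φ₁ · cos φ₂ · sin²(Δλ/2) = 0.066165.
c = 2·atan2(√a, √(1−a)) = 0.52030 rad → d = 6371·c ≈ 3314.83 km.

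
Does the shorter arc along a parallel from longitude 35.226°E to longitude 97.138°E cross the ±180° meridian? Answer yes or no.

Signed shortest Δλ = ((97.138 − 35.226 + 180) mod 360) − 180 = 61.912°.
Going east by 61.912° from +35.226° reaches +97.138° without touching 180°.

No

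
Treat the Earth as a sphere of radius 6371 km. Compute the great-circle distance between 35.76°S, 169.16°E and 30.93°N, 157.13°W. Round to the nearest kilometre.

Δλ = -157.13 − 169.16 = -326.29°; wrapped into (−180°, 180°]: 33.71°.
Δφ = 30.93 − -35.76 = 66.69°.
a = sin²(Δφ/2) + cos φ₁ · cos φ₂ · sin²(Δλ/2) = 0.360667.
c = 2·atan2(√a, √(1−a)) = 1.28839 rad → d = 6371·c ≈ 8208.35 km.

8208 km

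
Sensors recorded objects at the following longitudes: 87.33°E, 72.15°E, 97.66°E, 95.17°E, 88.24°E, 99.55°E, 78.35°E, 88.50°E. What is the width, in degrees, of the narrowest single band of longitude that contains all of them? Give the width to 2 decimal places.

Sort the longitudes: +72.15°, +78.35°, +87.33°, +88.24°, +88.50°, +95.17°, +97.66°, +99.55°.
Eastward gaps between consecutive values (wrapping around): 6.20°, 8.98°, 0.91°, 0.26°, 6.67°, 2.49°, 1.89°, 332.60°.
Largest gap = 332.60° ⇒ minimal covering band is its complement: 360° − 332.60° = 27.40°.
Band runs from +72.15° eastward to +99.55°.

27.40°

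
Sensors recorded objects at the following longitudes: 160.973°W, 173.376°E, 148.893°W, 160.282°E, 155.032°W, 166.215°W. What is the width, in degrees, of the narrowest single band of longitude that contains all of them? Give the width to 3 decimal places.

50.825°

Sort the longitudes: -166.215°, -160.973°, -155.032°, -148.893°, +160.282°, +173.376°.
Eastward gaps between consecutive values (wrapping around): 5.242°, 5.941°, 6.139°, 309.175°, 13.094°, 20.409°.
Largest gap = 309.175° ⇒ minimal covering band is its complement: 360° − 309.175° = 50.825°.
Band runs from +160.282° eastward to -148.893°, crossing the antimeridian.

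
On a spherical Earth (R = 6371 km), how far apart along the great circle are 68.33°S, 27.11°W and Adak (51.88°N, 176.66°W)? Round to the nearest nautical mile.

9490 nmi

Δλ = -176.66 − -27.11 = -149.55°.
Δφ = 51.88 − -68.33 = 120.21°.
a = sin²(Δφ/2) + cos φ₁ · cos φ₂ · sin²(Δλ/2) = 0.963813.
c = 2·atan2(√a, √(1−a)) = 2.75880 rad → d = 6371·c ≈ 17576.34 km ≈ 9490.47 nmi.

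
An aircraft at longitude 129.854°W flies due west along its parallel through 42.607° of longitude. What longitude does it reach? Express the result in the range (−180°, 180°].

Start at -129.854°; shift −42.607° → -172.461°.
-172.461° already lies in (−180°, 180°].

172.461°W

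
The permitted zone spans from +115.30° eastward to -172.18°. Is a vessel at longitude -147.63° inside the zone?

No

Band width going east from +115.30° to -172.18°: ((-172.18 − 115.30) mod 360) = 72.52°.
Offset of -147.63° east of the west edge: ((-147.63 − 115.30) mod 360) = 97.07°.
97.07° > 72.52° ⇒ outside.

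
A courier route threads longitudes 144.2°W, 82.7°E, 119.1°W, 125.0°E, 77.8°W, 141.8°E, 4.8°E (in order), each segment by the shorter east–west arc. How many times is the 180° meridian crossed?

Leg 1: -144.2° → +82.7°, shortest Δλ = -133.1° (west) — crosses 180°.
Leg 2: +82.7° → -119.1°, shortest Δλ = 158.2° (east) — crosses 180°.
Leg 3: -119.1° → +125.0°, shortest Δλ = -115.9° (west) — crosses 180°.
Leg 4: +125.0° → -77.8°, shortest Δλ = 157.2° (east) — crosses 180°.
Leg 5: -77.8° → +141.8°, shortest Δλ = -140.4° (west) — crosses 180°.
Leg 6: +141.8° → +4.8°, shortest Δλ = -137.0° (west) — does not cross 180°.
Total crossings: 5.

5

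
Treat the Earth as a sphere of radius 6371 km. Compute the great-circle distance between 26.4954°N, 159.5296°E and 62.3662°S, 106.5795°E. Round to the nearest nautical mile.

5905 nmi

Δλ = 106.5795 − 159.5296 = -52.9501°.
Δφ = -62.3662 − 26.4954 = -88.8616°.
a = sin²(Δφ/2) + cos φ₁ · cos φ₂ · sin²(Δλ/2) = 0.572566.
c = 2·atan2(√a, √(1−a)) = 1.71644 rad → d = 6371·c ≈ 10935.46 km ≈ 5904.67 nmi.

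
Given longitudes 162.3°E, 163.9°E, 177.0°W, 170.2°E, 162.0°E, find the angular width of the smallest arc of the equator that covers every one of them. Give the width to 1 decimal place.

Sort the longitudes: -177.0°, +162.0°, +162.3°, +163.9°, +170.2°.
Eastward gaps between consecutive values (wrapping around): 339.0°, 0.3°, 1.6°, 6.3°, 12.8°.
Largest gap = 339.0° ⇒ minimal covering band is its complement: 360° − 339.0° = 21.0°.
Band runs from +162.0° eastward to -177.0°, crossing the antimeridian.

21.0°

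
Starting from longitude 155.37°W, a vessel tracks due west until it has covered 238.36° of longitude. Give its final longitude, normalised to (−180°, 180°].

Start at -155.37°; shift −238.36° → -393.73°.
-393.73° lies outside (−180°, 180°]; add 360° → -33.73°.

33.73°W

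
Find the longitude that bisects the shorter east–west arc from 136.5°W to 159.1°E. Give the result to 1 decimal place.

Signed shortest Δλ from -136.5° to +159.1° is -64.4°.
Midpoint longitude = -136.5° + (-64.4°)/2 = -136.5° − 32.2° = -168.7°.
(The naïve average (-136.5 + +159.1)/2 = 11.3° is on the wrong side of the globe.)

168.7°W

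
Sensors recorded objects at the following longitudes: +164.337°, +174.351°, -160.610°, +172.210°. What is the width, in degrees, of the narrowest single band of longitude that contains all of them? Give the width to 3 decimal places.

Sort the longitudes: -160.610°, +164.337°, +172.210°, +174.351°.
Eastward gaps between consecutive values (wrapping around): 324.947°, 7.873°, 2.141°, 25.039°.
Largest gap = 324.947° ⇒ minimal covering band is its complement: 360° − 324.947° = 35.053°.
Band runs from +164.337° eastward to -160.610°, crossing the antimeridian.

35.053°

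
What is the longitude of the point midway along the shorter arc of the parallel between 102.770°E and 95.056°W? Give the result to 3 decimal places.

Signed shortest Δλ from +102.770° to -95.056° is +162.174°.
Midpoint longitude = +102.770° + (+162.174°)/2 = +102.770° + 81.087° = +183.857°.
Normalise into (−180°, 180°]: -176.143°.
(The naïve average (+102.770 + -95.056)/2 = 3.857° is on the wrong side of the globe.)

176.143°W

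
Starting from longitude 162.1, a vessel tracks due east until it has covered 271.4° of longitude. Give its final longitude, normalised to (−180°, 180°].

Start at +162.1°; shift +271.4° → +433.5°.
+433.5° lies outside (−180°, 180°]; subtract 360° → +73.5°.

+73.5°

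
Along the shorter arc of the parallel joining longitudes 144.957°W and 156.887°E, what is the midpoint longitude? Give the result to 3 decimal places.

174.035°W

Signed shortest Δλ from -144.957° to +156.887° is -58.156°.
Midpoint longitude = -144.957° + (-58.156°)/2 = -144.957° − 29.078° = -174.035°.
(The naïve average (-144.957 + +156.887)/2 = 5.965° is on the wrong side of the globe.)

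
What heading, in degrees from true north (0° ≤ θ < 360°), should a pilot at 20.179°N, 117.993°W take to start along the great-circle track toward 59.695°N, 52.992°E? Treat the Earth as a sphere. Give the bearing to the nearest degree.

Δλ = 52.992 − -117.993 = 170.985°.
θ = atan2( sin Δλ · cos φ₂ , cos φ₁ · sin φ₂ − sin φ₁ · cos φ₂ · cos Δλ )
  = atan2(0.07907, 0.98227) = 4.602° → normalised to [0°, 360°): 4.602°.

5°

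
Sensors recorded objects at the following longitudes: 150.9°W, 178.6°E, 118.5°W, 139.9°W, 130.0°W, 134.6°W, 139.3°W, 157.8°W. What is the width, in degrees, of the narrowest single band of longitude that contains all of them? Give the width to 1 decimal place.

62.9°

Sort the longitudes: -157.8°, -150.9°, -139.9°, -139.3°, -134.6°, -130.0°, -118.5°, +178.6°.
Eastward gaps between consecutive values (wrapping around): 6.9°, 11.0°, 0.6°, 4.7°, 4.6°, 11.5°, 297.1°, 23.6°.
Largest gap = 297.1° ⇒ minimal covering band is its complement: 360° − 297.1° = 62.9°.
Band runs from +178.6° eastward to -118.5°, crossing the antimeridian.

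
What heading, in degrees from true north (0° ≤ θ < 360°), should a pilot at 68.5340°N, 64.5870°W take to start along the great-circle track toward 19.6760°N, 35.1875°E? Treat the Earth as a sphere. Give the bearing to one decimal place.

73.7°

Δλ = 35.1875 − -64.5870 = 99.7745°.
θ = atan2( sin Δλ · cos φ₂ , cos φ₁ · sin φ₂ − sin φ₁ · cos φ₂ · cos Δλ )
  = atan2(0.92794, 0.27199) = 73.664° → normalised to [0°, 360°): 73.664°.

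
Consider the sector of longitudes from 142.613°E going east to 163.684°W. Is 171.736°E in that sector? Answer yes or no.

Yes

Band width going east from +142.613° to -163.684°: ((-163.684 − 142.613) mod 360) = 53.703°.
Offset of +171.736° east of the west edge: ((171.736 − 142.613) mod 360) = 29.123°.
29.123° ≤ 53.703° ⇒ inside.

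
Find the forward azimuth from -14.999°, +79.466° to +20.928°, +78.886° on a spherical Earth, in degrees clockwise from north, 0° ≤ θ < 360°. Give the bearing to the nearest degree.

359°

Δλ = 78.886 − 79.466 = -0.580°.
θ = atan2( sin Δλ · cos φ₂ , cos φ₁ · sin φ₂ − sin φ₁ · cos φ₂ · cos Δλ )
  = atan2(-0.00945, 0.58674) = -0.923° → normalised to [0°, 360°): 359.077°.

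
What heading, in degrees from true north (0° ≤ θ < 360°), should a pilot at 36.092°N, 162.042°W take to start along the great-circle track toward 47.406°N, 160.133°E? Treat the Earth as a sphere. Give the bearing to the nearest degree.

Δλ = 160.133 − -162.042 = 322.175°; wrapped into (−180°, 180°]: -37.825°.
θ = atan2( sin Δλ · cos φ₂ , cos φ₁ · sin φ₂ − sin φ₁ · cos φ₂ · cos Δλ )
  = atan2(-0.41505, 0.27996) = -56.000° → normalised to [0°, 360°): 304.000°.

304°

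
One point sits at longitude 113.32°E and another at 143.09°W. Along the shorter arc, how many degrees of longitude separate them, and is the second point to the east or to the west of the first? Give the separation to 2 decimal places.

Raw difference: -143.09 − 113.32 = -256.41°.
Normalise into (−180°, 180°]: -256.41° + 360° = 103.59°.
Positive ⇒ the second point lies to the east; separation 103.59°.

103.59° east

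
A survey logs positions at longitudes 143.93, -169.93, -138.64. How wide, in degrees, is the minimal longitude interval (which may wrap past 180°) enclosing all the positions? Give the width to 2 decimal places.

Sort the longitudes: -169.93°, -138.64°, +143.93°.
Eastward gaps between consecutive values (wrapping around): 31.29°, 282.57°, 46.14°.
Largest gap = 282.57° ⇒ minimal covering band is its complement: 360° − 282.57° = 77.43°.
Band runs from +143.93° eastward to -138.64°, crossing the antimeridian.

77.43°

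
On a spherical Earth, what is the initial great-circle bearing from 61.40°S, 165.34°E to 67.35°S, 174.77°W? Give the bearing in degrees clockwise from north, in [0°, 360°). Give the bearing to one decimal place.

Δλ = -174.77 − 165.34 = -340.11°; wrapped into (−180°, 180°]: 19.89°.
θ = atan2( sin Δλ · cos φ₂ , cos φ₁ · sin φ₂ − sin φ₁ · cos φ₂ · cos Δλ )
  = atan2(0.13102, -0.12383) = 133.385° → normalised to [0°, 360°): 133.385°.

133.4°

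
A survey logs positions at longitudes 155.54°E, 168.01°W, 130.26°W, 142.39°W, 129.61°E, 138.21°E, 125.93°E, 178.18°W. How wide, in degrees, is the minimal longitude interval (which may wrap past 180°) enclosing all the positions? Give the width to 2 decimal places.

103.81°

Sort the longitudes: -178.18°, -168.01°, -142.39°, -130.26°, +125.93°, +129.61°, +138.21°, +155.54°.
Eastward gaps between consecutive values (wrapping around): 10.17°, 25.62°, 12.13°, 256.19°, 3.68°, 8.60°, 17.33°, 26.28°.
Largest gap = 256.19° ⇒ minimal covering band is its complement: 360° − 256.19° = 103.81°.
Band runs from +125.93° eastward to -130.26°, crossing the antimeridian.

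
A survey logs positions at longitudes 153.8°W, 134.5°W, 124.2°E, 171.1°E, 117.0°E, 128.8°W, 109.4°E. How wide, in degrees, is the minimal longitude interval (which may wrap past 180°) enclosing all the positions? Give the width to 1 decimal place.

121.8°

Sort the longitudes: -153.8°, -134.5°, -128.8°, +109.4°, +117.0°, +124.2°, +171.1°.
Eastward gaps between consecutive values (wrapping around): 19.3°, 5.7°, 238.2°, 7.6°, 7.2°, 46.9°, 35.1°.
Largest gap = 238.2° ⇒ minimal covering band is its complement: 360° − 238.2° = 121.8°.
Band runs from +109.4° eastward to -128.8°, crossing the antimeridian.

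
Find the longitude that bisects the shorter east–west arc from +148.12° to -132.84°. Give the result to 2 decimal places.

Signed shortest Δλ from +148.12° to -132.84° is +79.04°.
Midpoint longitude = +148.12° + (+79.04°)/2 = +148.12° + 39.52° = +187.64°.
Normalise into (−180°, 180°]: -172.36°.
(The naïve average (+148.12 + -132.84)/2 = 7.64° is on the wrong side of the globe.)

-172.36°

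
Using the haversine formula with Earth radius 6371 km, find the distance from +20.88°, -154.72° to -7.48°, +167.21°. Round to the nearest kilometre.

5218 km

Δλ = 167.21 − -154.72 = 321.93°; wrapped into (−180°, 180°]: -38.07°.
Δφ = -7.48 − 20.88 = -28.36°.
a = sin²(Δφ/2) + cos φ₁ · cos φ₂ · sin²(Δλ/2) = 0.158550.
c = 2·atan2(√a, √(1−a)) = 0.81907 rad → d = 6371·c ≈ 5218.30 km.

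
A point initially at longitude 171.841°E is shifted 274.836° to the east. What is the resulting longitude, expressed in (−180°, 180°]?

Start at +171.841°; shift +274.836° → +446.677°.
+446.677° lies outside (−180°, 180°]; subtract 360° → +86.677°.

86.677°E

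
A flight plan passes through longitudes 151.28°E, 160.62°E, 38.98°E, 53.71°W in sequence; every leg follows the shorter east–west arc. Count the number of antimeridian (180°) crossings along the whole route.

Leg 1: +151.28° → +160.62°, shortest Δλ = 9.34° (east) — does not cross 180°.
Leg 2: +160.62° → +38.98°, shortest Δλ = -121.64° (west) — does not cross 180°.
Leg 3: +38.98° → -53.71°, shortest Δλ = -92.69° (west) — does not cross 180°.
Total crossings: 0.

0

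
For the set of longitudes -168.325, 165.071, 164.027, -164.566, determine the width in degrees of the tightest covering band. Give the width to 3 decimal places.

31.407°

Sort the longitudes: -168.325°, -164.566°, +164.027°, +165.071°.
Eastward gaps between consecutive values (wrapping around): 3.759°, 328.593°, 1.044°, 26.604°.
Largest gap = 328.593° ⇒ minimal covering band is its complement: 360° − 328.593° = 31.407°.
Band runs from +164.027° eastward to -164.566°, crossing the antimeridian.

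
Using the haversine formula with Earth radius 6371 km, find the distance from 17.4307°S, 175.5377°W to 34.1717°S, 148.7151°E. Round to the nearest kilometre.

4004 km

Δλ = 148.7151 − -175.5377 = 324.2528°; wrapped into (−180°, 180°]: -35.7472°.
Δφ = -34.1717 − -17.4307 = -16.7410°.
a = sin²(Δφ/2) + cos φ₁ · cos φ₂ · sin²(Δλ/2) = 0.095549.
c = 2·atan2(√a, √(1−a)) = 0.62851 rad → d = 6371·c ≈ 4004.26 km.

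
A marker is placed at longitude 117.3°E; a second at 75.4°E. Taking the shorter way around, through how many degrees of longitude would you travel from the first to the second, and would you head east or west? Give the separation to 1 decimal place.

41.9° west

Raw difference: 75.4 − 117.3 = -41.9°.
Normalise into (−180°, 180°]: -41.9° stays -41.9°.
Negative ⇒ the second point lies to the west; separation 41.9°.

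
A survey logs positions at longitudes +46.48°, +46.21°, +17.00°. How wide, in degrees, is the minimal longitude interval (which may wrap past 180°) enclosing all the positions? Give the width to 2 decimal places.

Sort the longitudes: +17.00°, +46.21°, +46.48°.
Eastward gaps between consecutive values (wrapping around): 29.21°, 0.27°, 330.52°.
Largest gap = 330.52° ⇒ minimal covering band is its complement: 360° − 330.52° = 29.48°.
Band runs from +17.00° eastward to +46.48°.

29.48°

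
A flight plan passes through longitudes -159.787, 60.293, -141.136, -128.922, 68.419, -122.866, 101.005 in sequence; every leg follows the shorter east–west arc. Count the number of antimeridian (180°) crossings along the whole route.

Leg 1: -159.787° → +60.293°, shortest Δλ = -139.92° (west) — crosses 180°.
Leg 2: +60.293° → -141.136°, shortest Δλ = 158.571° (east) — crosses 180°.
Leg 3: -141.136° → -128.922°, shortest Δλ = 12.214° (east) — does not cross 180°.
Leg 4: -128.922° → +68.419°, shortest Δλ = -162.659° (west) — crosses 180°.
Leg 5: +68.419° → -122.866°, shortest Δλ = 168.715° (east) — crosses 180°.
Leg 6: -122.866° → +101.005°, shortest Δλ = -136.129° (west) — crosses 180°.
Total crossings: 5.

5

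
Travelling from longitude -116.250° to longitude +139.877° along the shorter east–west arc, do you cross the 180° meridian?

Yes

Naïve |139.877 − -116.250| = 256.127° > 180°, so the shorter arc goes the other way round — across 180°.
Signed shortest Δλ = ((139.877 − -116.250 + 180) mod 360) − 180 = -103.873°.
Going west by 103.873° from -116.250° passes through 180° before reaching +139.877°.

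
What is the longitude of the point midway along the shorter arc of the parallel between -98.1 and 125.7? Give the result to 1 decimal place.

Signed shortest Δλ from -98.1° to +125.7° is -136.2°.
Midpoint longitude = -98.1° + (-136.2°)/2 = -98.1° − 68.1° = -166.2°.
(The naïve average (-98.1 + +125.7)/2 = 13.8° is on the wrong side of the globe.)

-166.2°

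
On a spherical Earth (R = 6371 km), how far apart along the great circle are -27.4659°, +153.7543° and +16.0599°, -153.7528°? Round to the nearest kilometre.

Δλ = -153.7528 − 153.7543 = -307.5071°; wrapped into (−180°, 180°]: 52.4929°.
Δφ = 16.0599 − -27.4659 = 43.5258°.
a = sin²(Δφ/2) + cos φ₁ · cos φ₂ · sin²(Δλ/2) = 0.304222.
c = 2·atan2(√a, √(1−a)) = 1.16847 rad → d = 6371·c ≈ 7444.35 km.

7444 km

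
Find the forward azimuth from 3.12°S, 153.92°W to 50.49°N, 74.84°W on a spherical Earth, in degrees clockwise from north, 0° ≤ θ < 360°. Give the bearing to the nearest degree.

Δλ = -74.84 − -153.92 = 79.08°.
θ = atan2( sin Δλ · cos φ₂ , cos φ₁ · sin φ₂ − sin φ₁ · cos φ₂ · cos Δλ )
  = atan2(0.62469, 0.77693) = 38.801° → normalised to [0°, 360°): 38.801°.

39°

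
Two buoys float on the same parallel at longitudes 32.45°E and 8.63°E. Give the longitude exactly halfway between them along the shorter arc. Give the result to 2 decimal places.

20.54°E

Signed shortest Δλ from +32.45° to +8.63° is -23.82°.
Midpoint longitude = +32.45° + (-23.82°)/2 = +32.45° − 11.91° = +20.54°.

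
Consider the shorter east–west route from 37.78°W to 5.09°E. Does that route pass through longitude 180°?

No

Signed shortest Δλ = ((5.09 − -37.78 + 180) mod 360) − 180 = 42.87°.
Going east by 42.87° from -37.78° reaches +5.09° without touching 180°.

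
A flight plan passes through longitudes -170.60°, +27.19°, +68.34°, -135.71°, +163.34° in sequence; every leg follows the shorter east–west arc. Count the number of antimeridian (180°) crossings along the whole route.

Leg 1: -170.60° → +27.19°, shortest Δλ = -162.21° (west) — crosses 180°.
Leg 2: +27.19° → +68.34°, shortest Δλ = 41.15° (east) — does not cross 180°.
Leg 3: +68.34° → -135.71°, shortest Δλ = 155.95° (east) — crosses 180°.
Leg 4: -135.71° → +163.34°, shortest Δλ = -60.95° (west) — crosses 180°.
Total crossings: 3.

3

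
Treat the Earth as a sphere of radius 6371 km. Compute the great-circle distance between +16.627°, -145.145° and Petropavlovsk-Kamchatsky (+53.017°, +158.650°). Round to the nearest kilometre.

6303 km

Δλ = 158.650 − -145.145 = 303.795°; wrapped into (−180°, 180°]: -56.205°.
Δφ = 53.017 − 16.627 = 36.390°.
a = sin²(Δφ/2) + cos φ₁ · cos φ₂ · sin²(Δλ/2) = 0.225403.
c = 2·atan2(√a, √(1−a)) = 0.98940 rad → d = 6371·c ≈ 6303.45 km.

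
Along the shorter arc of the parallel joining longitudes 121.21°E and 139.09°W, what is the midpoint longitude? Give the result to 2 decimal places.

171.06°E

Signed shortest Δλ from +121.21° to -139.09° is +99.70°.
Midpoint longitude = +121.21° + (+99.70°)/2 = +121.21° + 49.85° = +171.06°.
(The naïve average (+121.21 + -139.09)/2 = -8.94° is on the wrong side of the globe.)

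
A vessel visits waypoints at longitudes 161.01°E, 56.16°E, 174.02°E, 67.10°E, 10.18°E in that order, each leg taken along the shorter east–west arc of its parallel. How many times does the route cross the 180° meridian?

Leg 1: +161.01° → +56.16°, shortest Δλ = -104.85° (west) — does not cross 180°.
Leg 2: +56.16° → +174.02°, shortest Δλ = 117.86° (east) — does not cross 180°.
Leg 3: +174.02° → +67.10°, shortest Δλ = -106.92° (west) — does not cross 180°.
Leg 4: +67.10° → +10.18°, shortest Δλ = -56.92° (west) — does not cross 180°.
Total crossings: 0.

0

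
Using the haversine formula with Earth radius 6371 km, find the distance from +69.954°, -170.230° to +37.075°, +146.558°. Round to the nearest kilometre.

4452 km

Δλ = 146.558 − -170.230 = 316.788°; wrapped into (−180°, 180°]: -43.212°.
Δφ = 37.075 − 69.954 = -32.879°.
a = sin²(Δφ/2) + cos φ₁ · cos φ₂ · sin²(Δλ/2) = 0.117171.
c = 2·atan2(√a, √(1−a)) = 0.69873 rad → d = 6371·c ≈ 4451.63 km.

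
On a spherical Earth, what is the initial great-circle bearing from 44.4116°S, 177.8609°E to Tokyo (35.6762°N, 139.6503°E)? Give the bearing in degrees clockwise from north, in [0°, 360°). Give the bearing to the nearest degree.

330°

Δλ = 139.6503 − 177.8609 = -38.2106°.
θ = atan2( sin Δλ · cos φ₂ , cos φ₁ · sin φ₂ − sin φ₁ · cos φ₂ · cos Δλ )
  = atan2(-0.50247, 0.86327) = -30.201° → normalised to [0°, 360°): 329.799°.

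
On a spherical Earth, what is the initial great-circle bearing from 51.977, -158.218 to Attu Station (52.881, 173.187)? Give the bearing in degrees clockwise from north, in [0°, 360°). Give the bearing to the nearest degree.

Δλ = 173.187 − -158.218 = 331.405°; wrapped into (−180°, 180°]: -28.595°.
θ = atan2( sin Δλ · cos φ₂ , cos φ₁ · sin φ₂ − sin φ₁ · cos φ₂ · cos Δλ )
  = atan2(-0.28883, 0.07376) = -75.674° → normalised to [0°, 360°): 284.326°.

284°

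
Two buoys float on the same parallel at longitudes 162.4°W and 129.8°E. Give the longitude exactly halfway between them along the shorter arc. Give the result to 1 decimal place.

Signed shortest Δλ from -162.4° to +129.8° is -67.8°.
Midpoint longitude = -162.4° + (-67.8°)/2 = -162.4° − 33.9° = -196.3°.
Normalise into (−180°, 180°]: +163.7°.
(The naïve average (-162.4 + +129.8)/2 = -16.3° is on the wrong side of the globe.)

163.7°E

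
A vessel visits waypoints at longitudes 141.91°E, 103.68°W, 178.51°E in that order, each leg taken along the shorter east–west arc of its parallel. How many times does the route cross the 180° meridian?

2

Leg 1: +141.91° → -103.68°, shortest Δλ = 114.41° (east) — crosses 180°.
Leg 2: -103.68° → +178.51°, shortest Δλ = -77.81° (west) — crosses 180°.
Total crossings: 2.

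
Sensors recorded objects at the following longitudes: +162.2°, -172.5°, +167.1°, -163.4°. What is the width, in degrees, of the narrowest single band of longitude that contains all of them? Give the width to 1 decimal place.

Sort the longitudes: -172.5°, -163.4°, +162.2°, +167.1°.
Eastward gaps between consecutive values (wrapping around): 9.1°, 325.6°, 4.9°, 20.4°.
Largest gap = 325.6° ⇒ minimal covering band is its complement: 360° − 325.6° = 34.4°.
Band runs from +162.2° eastward to -163.4°, crossing the antimeridian.

34.4°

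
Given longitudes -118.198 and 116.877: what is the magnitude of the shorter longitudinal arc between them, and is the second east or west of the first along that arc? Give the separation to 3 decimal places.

124.925° west

Raw difference: 116.877 − -118.198 = 235.075°.
Normalise into (−180°, 180°]: 235.075° − 360° = -124.925°.
Negative ⇒ the second point lies to the west; separation 124.925°.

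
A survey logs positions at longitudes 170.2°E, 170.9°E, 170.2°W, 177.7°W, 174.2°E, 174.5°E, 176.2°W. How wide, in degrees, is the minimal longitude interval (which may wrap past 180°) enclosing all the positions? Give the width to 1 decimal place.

19.6°

Sort the longitudes: -177.7°, -176.2°, -170.2°, +170.2°, +170.9°, +174.2°, +174.5°.
Eastward gaps between consecutive values (wrapping around): 1.5°, 6.0°, 340.4°, 0.7°, 3.3°, 0.3°, 7.8°.
Largest gap = 340.4° ⇒ minimal covering band is its complement: 360° − 340.4° = 19.6°.
Band runs from +170.2° eastward to -170.2°, crossing the antimeridian.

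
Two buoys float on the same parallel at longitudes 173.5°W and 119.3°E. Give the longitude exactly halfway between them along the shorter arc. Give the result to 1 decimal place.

Signed shortest Δλ from -173.5° to +119.3° is -67.2°.
Midpoint longitude = -173.5° + (-67.2°)/2 = -173.5° − 33.6° = -207.1°.
Normalise into (−180°, 180°]: +152.9°.
(The naïve average (-173.5 + +119.3)/2 = -27.1° is on the wrong side of the globe.)

152.9°E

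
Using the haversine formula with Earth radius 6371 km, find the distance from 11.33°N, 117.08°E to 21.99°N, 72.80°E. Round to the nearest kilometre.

4845 km

Δλ = 72.80 − 117.08 = -44.28°.
Δφ = 21.99 − 11.33 = 10.66°.
a = sin²(Δφ/2) + cos φ₁ · cos φ₂ · sin²(Δλ/2) = 0.137761.
c = 2·atan2(√a, √(1−a)) = 0.76052 rad → d = 6371·c ≈ 4845.27 km.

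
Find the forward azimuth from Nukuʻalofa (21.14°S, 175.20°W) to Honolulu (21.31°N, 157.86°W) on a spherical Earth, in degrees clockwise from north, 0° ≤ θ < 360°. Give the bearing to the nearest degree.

23°

Δλ = -157.86 − -175.20 = 17.34°.
θ = atan2( sin Δλ · cos φ₂ , cos φ₁ · sin φ₂ − sin φ₁ · cos φ₂ · cos Δλ )
  = atan2(0.27766, 0.65968) = 22.827° → normalised to [0°, 360°): 22.827°.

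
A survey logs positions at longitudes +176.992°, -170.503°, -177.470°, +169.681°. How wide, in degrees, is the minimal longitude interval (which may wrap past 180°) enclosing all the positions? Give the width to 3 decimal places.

19.816°

Sort the longitudes: -177.470°, -170.503°, +169.681°, +176.992°.
Eastward gaps between consecutive values (wrapping around): 6.967°, 340.184°, 7.311°, 5.538°.
Largest gap = 340.184° ⇒ minimal covering band is its complement: 360° − 340.184° = 19.816°.
Band runs from +169.681° eastward to -170.503°, crossing the antimeridian.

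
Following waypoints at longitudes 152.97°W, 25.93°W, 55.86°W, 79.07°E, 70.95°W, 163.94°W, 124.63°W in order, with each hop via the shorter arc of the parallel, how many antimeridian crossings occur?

Leg 1: -152.97° → -25.93°, shortest Δλ = 127.04° (east) — does not cross 180°.
Leg 2: -25.93° → -55.86°, shortest Δλ = -29.93° (west) — does not cross 180°.
Leg 3: -55.86° → +79.07°, shortest Δλ = 134.93° (east) — does not cross 180°.
Leg 4: +79.07° → -70.95°, shortest Δλ = -150.02° (west) — does not cross 180°.
Leg 5: -70.95° → -163.94°, shortest Δλ = -92.99° (west) — does not cross 180°.
Leg 6: -163.94° → -124.63°, shortest Δλ = 39.31° (east) — does not cross 180°.
Total crossings: 0.

0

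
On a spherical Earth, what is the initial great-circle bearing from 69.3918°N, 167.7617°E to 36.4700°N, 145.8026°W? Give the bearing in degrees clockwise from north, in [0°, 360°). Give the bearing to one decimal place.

Δλ = -145.8026 − 167.7617 = -313.5643°; wrapped into (−180°, 180°]: 46.4357°.
θ = atan2( sin Δλ · cos φ₂ , cos φ₁ · sin φ₂ − sin φ₁ · cos φ₂ · cos Δλ )
  = atan2(0.58270, -0.30953) = 117.977° → normalised to [0°, 360°): 117.977°.

118.0°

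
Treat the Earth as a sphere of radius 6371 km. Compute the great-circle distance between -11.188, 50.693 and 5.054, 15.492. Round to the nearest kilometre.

4293 km

Δλ = 15.492 − 50.693 = -35.201°.
Δφ = 5.054 − -11.188 = 16.242°.
a = sin²(Δφ/2) + cos φ₁ · cos φ₂ · sin²(Δλ/2) = 0.109302.
c = 2·atan2(√a, √(1−a)) = 0.67390 rad → d = 6371·c ≈ 4293.39 km.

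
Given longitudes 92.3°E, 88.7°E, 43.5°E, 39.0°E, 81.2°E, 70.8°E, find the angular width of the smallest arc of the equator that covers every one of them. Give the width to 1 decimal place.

Sort the longitudes: +39.0°, +43.5°, +70.8°, +81.2°, +88.7°, +92.3°.
Eastward gaps between consecutive values (wrapping around): 4.5°, 27.3°, 10.4°, 7.5°, 3.6°, 306.7°.
Largest gap = 306.7° ⇒ minimal covering band is its complement: 360° − 306.7° = 53.3°.
Band runs from +39.0° eastward to +92.3°.

53.3°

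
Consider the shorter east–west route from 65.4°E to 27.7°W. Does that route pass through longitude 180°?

No

Signed shortest Δλ = ((-27.7 − 65.4 + 180) mod 360) − 180 = -93.1°.
Going west by 93.1° from +65.4° reaches -27.7° without touching 180°.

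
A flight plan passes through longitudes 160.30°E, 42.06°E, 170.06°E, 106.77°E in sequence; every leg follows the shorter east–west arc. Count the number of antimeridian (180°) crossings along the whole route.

0

Leg 1: +160.30° → +42.06°, shortest Δλ = -118.24° (west) — does not cross 180°.
Leg 2: +42.06° → +170.06°, shortest Δλ = 128.0° (east) — does not cross 180°.
Leg 3: +170.06° → +106.77°, shortest Δλ = -63.29° (west) — does not cross 180°.
Total crossings: 0.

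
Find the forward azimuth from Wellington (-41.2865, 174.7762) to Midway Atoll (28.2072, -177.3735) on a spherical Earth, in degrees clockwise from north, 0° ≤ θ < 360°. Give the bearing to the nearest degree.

7°

Δλ = -177.3735 − 174.7762 = -352.1497°; wrapped into (−180°, 180°]: 7.8503°.
θ = atan2( sin Δλ · cos φ₂ , cos φ₁ · sin φ₂ − sin φ₁ · cos φ₂ · cos Δλ )
  = atan2(0.12036, 0.93118) = 7.365° → normalised to [0°, 360°): 7.365°.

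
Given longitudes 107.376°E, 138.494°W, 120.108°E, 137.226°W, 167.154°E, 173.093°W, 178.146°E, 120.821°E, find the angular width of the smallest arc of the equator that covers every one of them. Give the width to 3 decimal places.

115.398°

Sort the longitudes: -173.093°, -138.494°, -137.226°, +107.376°, +120.108°, +120.821°, +167.154°, +178.146°.
Eastward gaps between consecutive values (wrapping around): 34.599°, 1.268°, 244.602°, 12.732°, 0.713°, 46.333°, 10.992°, 8.761°.
Largest gap = 244.602° ⇒ minimal covering band is its complement: 360° − 244.602° = 115.398°.
Band runs from +107.376° eastward to -137.226°, crossing the antimeridian.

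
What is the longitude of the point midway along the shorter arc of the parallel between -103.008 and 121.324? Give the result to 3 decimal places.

Signed shortest Δλ from -103.008° to +121.324° is -135.668°.
Midpoint longitude = -103.008° + (-135.668°)/2 = -103.008° − 67.834° = -170.842°.
(The naïve average (-103.008 + +121.324)/2 = 9.158° is on the wrong side of the globe.)

-170.842°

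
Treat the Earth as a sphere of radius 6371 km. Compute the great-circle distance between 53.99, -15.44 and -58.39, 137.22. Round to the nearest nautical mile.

9864 nmi

Δλ = 137.22 − -15.44 = 152.66°.
Δφ = -58.39 − 53.99 = -112.38°.
a = sin²(Δφ/2) + cos φ₁ · cos φ₂ · sin²(Δλ/2) = 0.981316.
c = 2·atan2(√a, √(1−a)) = 2.86735 rad → d = 6371·c ≈ 18267.90 km ≈ 9863.88 nmi.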